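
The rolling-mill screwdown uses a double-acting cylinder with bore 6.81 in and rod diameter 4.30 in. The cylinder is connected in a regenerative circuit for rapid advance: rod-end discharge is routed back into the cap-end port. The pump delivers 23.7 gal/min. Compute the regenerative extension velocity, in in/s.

v ≈ 6.28 in/s

In regeneration the rod-end outflow joins the pump flow into the cap end, so the net volume the pump must supply per unit advance equals the rod cross-section area.
Rod cross-section A_rod = π/4 × (4.30 in)² = 14.52 in^2
v = Q_pump / A_rod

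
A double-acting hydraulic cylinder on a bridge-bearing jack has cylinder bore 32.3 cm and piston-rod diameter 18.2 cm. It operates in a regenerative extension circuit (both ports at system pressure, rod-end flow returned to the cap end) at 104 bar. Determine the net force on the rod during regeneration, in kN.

With equal pressure on both faces, forces on the annular region cancel; the net push is pressure × rod cross-section.
Rod cross-section A_rod = π/4 × (18.2 cm)² = 260.2 cm^2
F = P × A_rod

F ≈ 271 kN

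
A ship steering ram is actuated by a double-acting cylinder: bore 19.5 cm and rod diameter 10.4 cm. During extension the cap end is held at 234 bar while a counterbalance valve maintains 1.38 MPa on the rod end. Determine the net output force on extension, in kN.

Cap-side area A_cap = π/4 × (19.5 cm)² = 298.6 cm^2
Rod-side annular area A_ann = π/4 × (19.5² − 10.4²) = 213.7 cm^2
Net thrust = P_cap·A_cap − P_rod·A_ann = 698.8 kN − 29.49 kN

F ≈ 669 kN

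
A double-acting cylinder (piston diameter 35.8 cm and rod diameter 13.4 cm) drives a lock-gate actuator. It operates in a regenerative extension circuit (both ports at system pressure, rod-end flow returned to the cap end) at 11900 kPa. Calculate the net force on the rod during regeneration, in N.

F ≈ 1.68e5 N

With equal pressure on both faces, forces on the annular region cancel; the net push is pressure × rod cross-section.
Rod cross-section A_rod = π/4 × (13.4 cm)² = 141.0 cm^2
F = P × A_rod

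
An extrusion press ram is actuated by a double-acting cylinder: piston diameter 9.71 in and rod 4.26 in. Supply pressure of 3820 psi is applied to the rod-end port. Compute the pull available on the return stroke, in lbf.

Rod-side annular area A_ann = π/4 × (9.71² − 4.26²) = 59.80 in^2
On retraction the pressure acts on the annular area (bore minus rod).
F = P × A_ann

F ≈ 2.28e5 lbf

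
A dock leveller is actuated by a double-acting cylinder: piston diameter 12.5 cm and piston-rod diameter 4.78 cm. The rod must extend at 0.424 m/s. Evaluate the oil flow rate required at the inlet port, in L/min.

Q ≈ 312 L/min

Cap-side area A_cap = π/4 × (12.5 cm)² = 122.7 cm^2
Q = A × v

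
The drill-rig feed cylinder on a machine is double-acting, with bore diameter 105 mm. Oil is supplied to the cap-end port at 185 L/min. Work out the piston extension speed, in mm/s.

v ≈ 356 mm/s

Cap-side area A_cap = π/4 × (105 mm)² = 8659 mm^2
v = Q / A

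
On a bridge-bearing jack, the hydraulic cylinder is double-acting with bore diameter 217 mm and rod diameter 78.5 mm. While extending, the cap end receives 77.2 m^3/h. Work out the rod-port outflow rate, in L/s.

Q_out ≈ 18.6 L/s

Cap-side area A_cap = π/4 × (217 mm)² = 36980 mm^2
Rod-side annular area A_ann = π/4 × (217² − 78.5²) = 32140 mm^2
Piston speed v = Q_in/A_cap; rod-end outflow Q_out = v × A_ann = Q_in × A_ann/A_cap.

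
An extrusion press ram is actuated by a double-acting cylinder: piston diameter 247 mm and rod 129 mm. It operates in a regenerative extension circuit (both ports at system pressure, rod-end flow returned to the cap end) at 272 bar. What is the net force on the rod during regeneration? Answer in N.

With equal pressure on both faces, forces on the annular region cancel; the net push is pressure × rod cross-section.
Rod cross-section A_rod = π/4 × (129 mm)² = 13070 mm^2
F = P × A_rod

F ≈ 3.55e5 N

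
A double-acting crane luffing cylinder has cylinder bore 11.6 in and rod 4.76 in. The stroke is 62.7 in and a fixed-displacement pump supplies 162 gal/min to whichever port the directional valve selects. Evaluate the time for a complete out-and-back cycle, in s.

Cap-side area A_cap = π/4 × (11.6 in)² = 105.7 in^2
Rod-side annular area A_ann = π/4 × (11.6² − 4.76²) = 87.89 in^2
t_ext = A_cap·L/Q = 10.62 s
t_ret = A_ann·L/Q = 8.835 s
t_cycle = t_ext + t_ret

t ≈ 19.5 s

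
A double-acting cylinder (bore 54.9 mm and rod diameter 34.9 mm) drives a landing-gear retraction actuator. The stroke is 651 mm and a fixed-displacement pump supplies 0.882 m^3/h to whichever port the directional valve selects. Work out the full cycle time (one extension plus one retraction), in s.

Cap-side area A_cap = π/4 × (54.9 mm)² = 2367 mm^2
Rod-side annular area A_ann = π/4 × (54.9² − 34.9²) = 1411 mm^2
t_ext = A_cap·L/Q = 6.290 s
t_ret = A_ann·L/Q = 3.748 s
t_cycle = t_ext + t_ret

t ≈ 10.0 s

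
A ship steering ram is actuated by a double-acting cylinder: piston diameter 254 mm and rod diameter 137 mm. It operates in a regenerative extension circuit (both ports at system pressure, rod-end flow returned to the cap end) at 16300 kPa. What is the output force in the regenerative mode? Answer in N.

F ≈ 2.40e5 N

With equal pressure on both faces, forces on the annular region cancel; the net push is pressure × rod cross-section.
Rod cross-section A_rod = π/4 × (137 mm)² = 14740 mm^2
F = P × A_rod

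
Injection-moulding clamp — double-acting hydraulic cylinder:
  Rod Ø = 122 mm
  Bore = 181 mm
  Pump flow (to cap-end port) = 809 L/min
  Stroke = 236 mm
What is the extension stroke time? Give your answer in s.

Cap-side area A_cap = π/4 × (181 mm)² = 25730 mm^2
Swept volume V = A × L; t = V / Q = A·L / Q

t ≈ 0.450 s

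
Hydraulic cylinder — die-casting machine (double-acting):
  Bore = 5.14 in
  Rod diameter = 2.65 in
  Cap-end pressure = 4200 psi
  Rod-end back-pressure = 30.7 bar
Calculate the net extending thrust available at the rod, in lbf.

Cap-side area A_cap = π/4 × (5.14 in)² = 20.75 in^2
Rod-side annular area A_ann = π/4 × (5.14² − 2.65²) = 15.23 in^2
Net thrust = P_cap·A_cap − P_rod·A_ann = 87150 lbf − 6783 lbf

F ≈ 80400 lbf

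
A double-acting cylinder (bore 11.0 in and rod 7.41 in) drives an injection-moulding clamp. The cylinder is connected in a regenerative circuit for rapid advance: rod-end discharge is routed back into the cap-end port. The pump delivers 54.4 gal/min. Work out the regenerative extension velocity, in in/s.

In regeneration the rod-end outflow joins the pump flow into the cap end, so the net volume the pump must supply per unit advance equals the rod cross-section area.
Rod cross-section A_rod = π/4 × (7.41 in)² = 43.12 in^2
v = Q_pump / A_rod

v ≈ 4.86 in/s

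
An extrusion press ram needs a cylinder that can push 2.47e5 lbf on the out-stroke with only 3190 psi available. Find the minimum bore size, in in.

D ≈ 9.93 in

Extension force acts on the full piston face: F = P × (π/4)D².
D = √(4F / (πP)) = √(4 × 2.47e5 lbf / (π × 3190 psi))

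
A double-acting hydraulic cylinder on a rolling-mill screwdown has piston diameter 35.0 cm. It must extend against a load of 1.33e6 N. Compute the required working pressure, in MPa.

Cap-side area A_cap = π/4 × (35.0 cm)² = 962.1 cm^2
P = F / A = 1.33e6 N / A

P ≈ 13.8 MPa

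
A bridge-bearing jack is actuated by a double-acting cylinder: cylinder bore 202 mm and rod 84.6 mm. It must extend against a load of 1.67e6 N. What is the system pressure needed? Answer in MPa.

Cap-side area A_cap = π/4 × (202 mm)² = 32050 mm^2
P = F / A = 1.67e6 N / A

P ≈ 52.1 MPa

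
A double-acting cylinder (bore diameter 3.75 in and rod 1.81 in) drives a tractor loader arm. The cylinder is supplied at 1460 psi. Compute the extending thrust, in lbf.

F ≈ 16100 lbf

Cap-side area A_cap = π/4 × (3.75 in)² = 11.04 in^2
F = P × A_cap = 1460 psi × A_cap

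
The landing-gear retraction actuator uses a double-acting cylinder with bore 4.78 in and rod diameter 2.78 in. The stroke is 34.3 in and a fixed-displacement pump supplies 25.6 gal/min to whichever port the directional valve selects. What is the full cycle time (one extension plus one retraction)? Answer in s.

t ≈ 10.4 s

Cap-side area A_cap = π/4 × (4.78 in)² = 17.95 in^2
Rod-side annular area A_ann = π/4 × (4.78² − 2.78²) = 11.88 in^2
t_ext = A_cap·L/Q = 6.245 s
t_ret = A_ann·L/Q = 4.133 s
t_cycle = t_ext + t_ret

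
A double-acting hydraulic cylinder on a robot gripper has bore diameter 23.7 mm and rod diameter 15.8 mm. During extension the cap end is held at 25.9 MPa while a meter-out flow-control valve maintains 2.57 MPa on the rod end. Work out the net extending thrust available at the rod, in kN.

Cap-side area A_cap = π/4 × (23.7 mm)² = 441.2 mm^2
Rod-side annular area A_ann = π/4 × (23.7² − 15.8²) = 245.1 mm^2
Net thrust = P_cap·A_cap − P_rod·A_ann = 11.43 kN − 0.6299 kN

F ≈ 10.8 kN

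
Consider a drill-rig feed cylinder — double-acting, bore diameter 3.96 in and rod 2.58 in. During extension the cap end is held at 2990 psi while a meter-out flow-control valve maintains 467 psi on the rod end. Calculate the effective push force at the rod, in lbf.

Cap-side area A_cap = π/4 × (3.96 in)² = 12.32 in^2
Rod-side annular area A_ann = π/4 × (3.96² − 2.58²) = 7.088 in^2
Net thrust = P_cap·A_cap − P_rod·A_ann = 36830 lbf − 3310 lbf

F ≈ 33500 lbf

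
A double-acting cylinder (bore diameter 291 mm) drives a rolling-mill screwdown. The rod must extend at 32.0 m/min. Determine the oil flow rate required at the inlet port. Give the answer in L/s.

Q ≈ 35.5 L/s

Cap-side area A_cap = π/4 × (291 mm)² = 66510 mm^2
Q = A × v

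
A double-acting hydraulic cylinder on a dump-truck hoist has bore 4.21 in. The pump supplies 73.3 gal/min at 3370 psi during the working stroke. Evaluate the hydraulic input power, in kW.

W ≈ 107 kW

Hydraulic power = P × Q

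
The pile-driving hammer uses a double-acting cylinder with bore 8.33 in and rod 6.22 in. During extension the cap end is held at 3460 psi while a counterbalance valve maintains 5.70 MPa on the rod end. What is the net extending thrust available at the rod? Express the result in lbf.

Cap-side area A_cap = π/4 × (8.33 in)² = 54.50 in^2
Rod-side annular area A_ann = π/4 × (8.33² − 6.22²) = 24.11 in^2
Net thrust = P_cap·A_cap − P_rod·A_ann = 1.886e5 lbf − 19930 lbf

F ≈ 1.69e5 lbf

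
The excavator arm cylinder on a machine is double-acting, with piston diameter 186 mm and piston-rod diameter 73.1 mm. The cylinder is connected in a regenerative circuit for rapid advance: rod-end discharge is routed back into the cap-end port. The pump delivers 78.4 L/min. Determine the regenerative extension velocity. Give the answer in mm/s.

v ≈ 311 mm/s

In regeneration the rod-end outflow joins the pump flow into the cap end, so the net volume the pump must supply per unit advance equals the rod cross-section area.
Rod cross-section A_rod = π/4 × (73.1 mm)² = 4197 mm^2
v = Q_pump / A_rod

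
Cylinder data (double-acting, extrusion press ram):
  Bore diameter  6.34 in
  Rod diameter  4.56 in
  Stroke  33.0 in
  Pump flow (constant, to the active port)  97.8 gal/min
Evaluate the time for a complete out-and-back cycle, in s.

Cap-side area A_cap = π/4 × (6.34 in)² = 31.57 in^2
Rod-side annular area A_ann = π/4 × (6.34² − 4.56²) = 15.24 in^2
t_ext = A_cap·L/Q = 2.767 s
t_ret = A_ann·L/Q = 1.336 s
t_cycle = t_ext + t_ret

t ≈ 4.10 s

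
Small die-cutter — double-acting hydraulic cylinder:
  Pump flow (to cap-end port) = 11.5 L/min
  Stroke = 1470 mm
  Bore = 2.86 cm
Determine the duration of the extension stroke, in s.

t ≈ 4.93 s

Cap-side area A_cap = π/4 × (2.86 cm)² = 6.424 cm^2
Swept volume V = A × L; t = V / Q = A·L / Q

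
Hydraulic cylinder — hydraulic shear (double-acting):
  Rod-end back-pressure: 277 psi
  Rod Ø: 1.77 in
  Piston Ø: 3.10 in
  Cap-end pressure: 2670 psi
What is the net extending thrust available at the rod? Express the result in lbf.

F ≈ 18700 lbf

Cap-side area A_cap = π/4 × (3.10 in)² = 7.548 in^2
Rod-side annular area A_ann = π/4 × (3.10² − 1.77²) = 5.087 in^2
Net thrust = P_cap·A_cap − P_rod·A_ann = 20150 lbf − 1409 lbf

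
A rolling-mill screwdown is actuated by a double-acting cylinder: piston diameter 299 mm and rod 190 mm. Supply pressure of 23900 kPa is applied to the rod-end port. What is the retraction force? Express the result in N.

Rod-side annular area A_ann = π/4 × (299² − 190²) = 41860 mm^2
On retraction the pressure acts on the annular area (bore minus rod).
F = P × A_ann

F ≈ 1.00e6 N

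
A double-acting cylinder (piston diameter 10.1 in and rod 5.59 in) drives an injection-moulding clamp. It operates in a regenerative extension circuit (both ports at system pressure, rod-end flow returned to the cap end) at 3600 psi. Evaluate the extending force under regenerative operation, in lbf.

F ≈ 88400 lbf

With equal pressure on both faces, forces on the annular region cancel; the net push is pressure × rod cross-section.
Rod cross-section A_rod = π/4 × (5.59 in)² = 24.54 in^2
F = P × A_rod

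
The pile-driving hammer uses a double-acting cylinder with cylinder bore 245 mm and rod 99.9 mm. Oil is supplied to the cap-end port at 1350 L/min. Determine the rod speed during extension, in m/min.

v ≈ 28.6 m/min

Cap-side area A_cap = π/4 × (245 mm)² = 47140 mm^2
v = Q / A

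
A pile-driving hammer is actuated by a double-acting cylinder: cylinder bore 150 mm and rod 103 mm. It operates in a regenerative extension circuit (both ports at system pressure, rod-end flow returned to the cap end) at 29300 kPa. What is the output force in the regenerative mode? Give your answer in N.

With equal pressure on both faces, forces on the annular region cancel; the net push is pressure × rod cross-section.
Rod cross-section A_rod = π/4 × (103 mm)² = 8332 mm^2
F = P × A_rod

F ≈ 2.44e5 N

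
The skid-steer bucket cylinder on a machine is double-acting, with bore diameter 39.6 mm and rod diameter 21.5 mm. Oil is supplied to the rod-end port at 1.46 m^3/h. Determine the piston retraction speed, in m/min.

Rod-side annular area A_ann = π/4 × (39.6² − 21.5²) = 868.6 mm^2
Flow into the rod-end port fills the annular volume.
v = Q / A

v ≈ 28.0 m/min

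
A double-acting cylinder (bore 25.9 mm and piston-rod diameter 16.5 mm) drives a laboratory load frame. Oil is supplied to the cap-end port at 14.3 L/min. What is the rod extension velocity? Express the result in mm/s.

v ≈ 452 mm/s

Cap-side area A_cap = π/4 × (25.9 mm)² = 526.9 mm^2
v = Q / A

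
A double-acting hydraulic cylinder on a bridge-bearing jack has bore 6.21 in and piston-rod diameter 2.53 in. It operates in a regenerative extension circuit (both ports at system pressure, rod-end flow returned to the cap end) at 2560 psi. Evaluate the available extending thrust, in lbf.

With equal pressure on both faces, forces on the annular region cancel; the net push is pressure × rod cross-section.
Rod cross-section A_rod = π/4 × (2.53 in)² = 5.027 in^2
F = P × A_rod

F ≈ 12900 lbf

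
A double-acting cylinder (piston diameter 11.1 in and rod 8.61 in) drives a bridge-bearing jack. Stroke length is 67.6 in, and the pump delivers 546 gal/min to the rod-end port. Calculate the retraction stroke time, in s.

Rod-side annular area A_ann = π/4 × (11.1² − 8.61²) = 38.55 in^2
Swept volume V = A × L; t = V / Q = A·L / Q

t ≈ 1.24 s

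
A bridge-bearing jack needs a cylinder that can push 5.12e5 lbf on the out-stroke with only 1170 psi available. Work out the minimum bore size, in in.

D ≈ 23.6 in

Extension force acts on the full piston face: F = P × (π/4)D².
D = √(4F / (πP)) = √(4 × 5.12e5 lbf / (π × 1170 psi))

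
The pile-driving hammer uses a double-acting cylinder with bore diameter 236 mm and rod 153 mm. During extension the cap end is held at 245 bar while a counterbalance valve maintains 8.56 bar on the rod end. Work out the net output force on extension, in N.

Cap-side area A_cap = π/4 × (236 mm)² = 43740 mm^2
Rod-side annular area A_ann = π/4 × (236² − 153²) = 25360 mm^2
Net thrust = P_cap·A_cap − P_rod·A_ann = 1.072e6 N − 21710 N

F ≈ 1.05e6 N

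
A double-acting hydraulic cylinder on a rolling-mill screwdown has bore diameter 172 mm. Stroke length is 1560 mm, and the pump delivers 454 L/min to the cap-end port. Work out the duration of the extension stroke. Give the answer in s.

t ≈ 4.79 s

Cap-side area A_cap = π/4 × (172 mm)² = 23240 mm^2
Swept volume V = A × L; t = V / Q = A·L / Q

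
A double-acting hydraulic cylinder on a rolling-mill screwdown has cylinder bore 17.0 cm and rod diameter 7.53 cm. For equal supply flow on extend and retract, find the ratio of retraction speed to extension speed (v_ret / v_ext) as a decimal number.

Cap-side area A_cap = π/4 × (17.0 cm)² = 227.0 cm^2
Rod-side annular area A_ann = π/4 × (17.0² − 7.53²) = 182.4 cm^2
For equal Q, v ∝ 1/A, so v_ret/v_ext = A_cap/A_ann.

v_ret/v_ext ≈ 1.24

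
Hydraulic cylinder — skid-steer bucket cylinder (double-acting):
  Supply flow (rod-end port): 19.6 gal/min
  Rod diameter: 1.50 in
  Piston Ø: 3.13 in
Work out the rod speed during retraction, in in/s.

v ≈ 12.7 in/s

Rod-side annular area A_ann = π/4 × (3.13² − 1.50²) = 5.927 in^2
Flow into the rod-end port fills the annular volume.
v = Q / A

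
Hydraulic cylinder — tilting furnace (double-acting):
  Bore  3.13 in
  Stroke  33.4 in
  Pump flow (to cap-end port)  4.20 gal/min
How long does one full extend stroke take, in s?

t ≈ 15.9 s

Cap-side area A_cap = π/4 × (3.13 in)² = 7.694 in^2
Swept volume V = A × L; t = V / Q = A·L / Q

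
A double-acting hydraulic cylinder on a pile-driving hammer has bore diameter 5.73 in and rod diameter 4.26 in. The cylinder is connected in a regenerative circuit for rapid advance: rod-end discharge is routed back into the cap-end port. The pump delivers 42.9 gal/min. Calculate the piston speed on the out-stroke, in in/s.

v ≈ 11.6 in/s

In regeneration the rod-end outflow joins the pump flow into the cap end, so the net volume the pump must supply per unit advance equals the rod cross-section area.
Rod cross-section A_rod = π/4 × (4.26 in)² = 14.25 in^2
v = Q_pump / A_rod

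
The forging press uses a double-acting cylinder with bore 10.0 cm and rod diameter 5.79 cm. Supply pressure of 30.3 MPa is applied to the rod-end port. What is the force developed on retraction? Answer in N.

F ≈ 1.58e5 N

Rod-side annular area A_ann = π/4 × (10.0² − 5.79²) = 52.21 cm^2
On retraction the pressure acts on the annular area (bore minus rod).
F = P × A_ann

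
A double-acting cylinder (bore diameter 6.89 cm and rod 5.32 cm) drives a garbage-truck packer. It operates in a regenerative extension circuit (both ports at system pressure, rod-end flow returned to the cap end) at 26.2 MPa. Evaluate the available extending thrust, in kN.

With equal pressure on both faces, forces on the annular region cancel; the net push is pressure × rod cross-section.
Rod cross-section A_rod = π/4 × (5.32 cm)² = 22.23 cm^2
F = P × A_rod

F ≈ 58.2 kN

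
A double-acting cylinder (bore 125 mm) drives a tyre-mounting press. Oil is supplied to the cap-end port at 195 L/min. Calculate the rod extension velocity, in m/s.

v ≈ 0.265 m/s

Cap-side area A_cap = π/4 × (125 mm)² = 12270 mm^2
v = Q / A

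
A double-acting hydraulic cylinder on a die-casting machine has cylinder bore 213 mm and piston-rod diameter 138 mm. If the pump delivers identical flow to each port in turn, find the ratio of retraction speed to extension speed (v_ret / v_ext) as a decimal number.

v_ret/v_ext ≈ 1.72

Cap-side area A_cap = π/4 × (213 mm)² = 35630 mm^2
Rod-side annular area A_ann = π/4 × (213² − 138²) = 20680 mm^2
For equal Q, v ∝ 1/A, so v_ret/v_ext = A_cap/A_ann.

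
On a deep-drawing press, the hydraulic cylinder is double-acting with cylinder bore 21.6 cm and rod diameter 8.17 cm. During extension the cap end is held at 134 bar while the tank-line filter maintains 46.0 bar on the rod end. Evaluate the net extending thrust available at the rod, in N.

F ≈ 3.47e5 N

Cap-side area A_cap = π/4 × (21.6 cm)² = 366.4 cm^2
Rod-side annular area A_ann = π/4 × (21.6² − 8.17²) = 314.0 cm^2
Net thrust = P_cap·A_cap − P_rod·A_ann = 4.910e5 N − 1.444e5 N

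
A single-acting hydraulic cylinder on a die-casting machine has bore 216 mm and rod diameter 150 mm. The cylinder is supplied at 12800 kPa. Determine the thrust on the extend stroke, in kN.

F ≈ 469 kN

Cap-side area A_cap = π/4 × (216 mm)² = 36640 mm^2
F = P × A_cap = 12800 kPa × A_cap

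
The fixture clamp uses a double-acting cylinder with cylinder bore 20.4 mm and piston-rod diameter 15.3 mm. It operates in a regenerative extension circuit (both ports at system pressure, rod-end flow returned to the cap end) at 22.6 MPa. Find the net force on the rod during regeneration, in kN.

With equal pressure on both faces, forces on the annular region cancel; the net push is pressure × rod cross-section.
Rod cross-section A_rod = π/4 × (15.3 mm)² = 183.9 mm^2
F = P × A_rod

F ≈ 4.16 kN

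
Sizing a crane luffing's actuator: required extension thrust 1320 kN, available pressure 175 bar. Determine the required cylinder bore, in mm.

D ≈ 310 mm

Extension force acts on the full piston face: F = P × (π/4)D².
D = √(4F / (πP)) = √(4 × 1320 kN / (π × 175 bar))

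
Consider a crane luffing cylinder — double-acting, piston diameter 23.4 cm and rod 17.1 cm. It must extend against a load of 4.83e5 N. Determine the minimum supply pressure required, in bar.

Cap-side area A_cap = π/4 × (23.4 cm)² = 430.1 cm^2
P = F / A = 4.83e5 N / A

P ≈ 112 bar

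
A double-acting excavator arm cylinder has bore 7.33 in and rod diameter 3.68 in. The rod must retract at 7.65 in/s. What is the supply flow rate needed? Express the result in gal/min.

Rod-side annular area A_ann = π/4 × (7.33² − 3.68²) = 31.56 in^2
Q = A × v

Q ≈ 62.7 gal/min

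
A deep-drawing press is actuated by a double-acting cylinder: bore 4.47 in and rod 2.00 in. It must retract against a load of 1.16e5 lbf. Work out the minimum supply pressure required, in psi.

Rod-side annular area A_ann = π/4 × (4.47² − 2.00²) = 12.55 in^2
Retraction: pressure acts on the annular area.
P = F / A = 1.16e5 lbf / A

P ≈ 9240 psi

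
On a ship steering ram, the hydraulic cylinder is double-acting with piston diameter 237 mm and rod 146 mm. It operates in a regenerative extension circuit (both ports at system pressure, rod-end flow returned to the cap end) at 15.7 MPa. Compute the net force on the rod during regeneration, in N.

F ≈ 2.63e5 N

With equal pressure on both faces, forces on the annular region cancel; the net push is pressure × rod cross-section.
Rod cross-section A_rod = π/4 × (146 mm)² = 16740 mm^2
F = P × A_rod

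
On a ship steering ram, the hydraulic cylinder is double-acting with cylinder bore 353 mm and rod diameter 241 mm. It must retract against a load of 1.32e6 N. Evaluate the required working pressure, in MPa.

P ≈ 25.3 MPa

Rod-side annular area A_ann = π/4 × (353² − 241²) = 52250 mm^2
Retraction: pressure acts on the annular area.
P = F / A = 1.32e6 N / A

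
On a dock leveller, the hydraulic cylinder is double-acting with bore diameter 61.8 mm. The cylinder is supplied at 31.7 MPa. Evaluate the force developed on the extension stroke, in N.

Cap-side area A_cap = π/4 × (61.8 mm)² = 3000 mm^2
F = P × A_cap = 31.7 MPa × A_cap

F ≈ 95100 N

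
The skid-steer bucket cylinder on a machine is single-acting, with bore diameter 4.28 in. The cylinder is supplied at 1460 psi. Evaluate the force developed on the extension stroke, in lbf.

F ≈ 21000 lbf

Cap-side area A_cap = π/4 × (4.28 in)² = 14.39 in^2
F = P × A_cap = 1460 psi × A_cap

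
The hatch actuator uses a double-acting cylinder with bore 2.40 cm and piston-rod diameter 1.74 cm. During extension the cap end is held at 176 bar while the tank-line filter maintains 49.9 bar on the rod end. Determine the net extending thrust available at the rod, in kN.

Cap-side area A_cap = π/4 × (2.40 cm)² = 4.524 cm^2
Rod-side annular area A_ann = π/4 × (2.40² − 1.74²) = 2.146 cm^2
Net thrust = P_cap·A_cap − P_rod·A_ann = 7.962 kN − 1.071 kN

F ≈ 6.89 kN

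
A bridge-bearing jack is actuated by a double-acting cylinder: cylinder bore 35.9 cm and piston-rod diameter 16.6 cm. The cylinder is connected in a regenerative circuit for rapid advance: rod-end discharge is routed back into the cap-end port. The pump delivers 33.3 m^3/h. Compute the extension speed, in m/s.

In regeneration the rod-end outflow joins the pump flow into the cap end, so the net volume the pump must supply per unit advance equals the rod cross-section area.
Rod cross-section A_rod = π/4 × (16.6 cm)² = 216.4 cm^2
v = Q_pump / A_rod

v ≈ 0.427 m/s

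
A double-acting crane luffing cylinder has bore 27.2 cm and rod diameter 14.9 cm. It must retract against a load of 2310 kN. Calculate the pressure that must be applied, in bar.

Rod-side annular area A_ann = π/4 × (27.2² − 14.9²) = 406.7 cm^2
Retraction: pressure acts on the annular area.
P = F / A = 2310 kN / A

P ≈ 568 bar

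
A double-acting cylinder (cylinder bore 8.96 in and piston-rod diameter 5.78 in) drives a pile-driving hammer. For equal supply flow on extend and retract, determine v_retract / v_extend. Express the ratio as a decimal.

Cap-side area A_cap = π/4 × (8.96 in)² = 63.05 in^2
Rod-side annular area A_ann = π/4 × (8.96² − 5.78²) = 36.81 in^2
For equal Q, v ∝ 1/A, so v_ret/v_ext = A_cap/A_ann.

v_ret/v_ext ≈ 1.71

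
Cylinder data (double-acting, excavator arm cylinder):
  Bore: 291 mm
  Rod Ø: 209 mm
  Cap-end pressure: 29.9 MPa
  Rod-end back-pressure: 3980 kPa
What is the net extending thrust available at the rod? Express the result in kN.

Cap-side area A_cap = π/4 × (291 mm)² = 66510 mm^2
Rod-side annular area A_ann = π/4 × (291² − 209²) = 32200 mm^2
Net thrust = P_cap·A_cap − P_rod·A_ann = 1989 kN − 128.2 kN

F ≈ 1860 kN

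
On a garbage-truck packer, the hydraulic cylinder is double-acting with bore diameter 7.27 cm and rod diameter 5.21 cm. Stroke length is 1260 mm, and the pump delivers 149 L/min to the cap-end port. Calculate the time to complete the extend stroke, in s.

t ≈ 2.11 s

Cap-side area A_cap = π/4 × (7.27 cm)² = 41.51 cm^2
Swept volume V = A × L; t = V / Q = A·L / Q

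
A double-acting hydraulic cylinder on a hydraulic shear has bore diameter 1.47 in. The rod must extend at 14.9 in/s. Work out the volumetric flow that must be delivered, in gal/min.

Q ≈ 6.57 gal/min

Cap-side area A_cap = π/4 × (1.47 in)² = 1.697 in^2
Q = A × v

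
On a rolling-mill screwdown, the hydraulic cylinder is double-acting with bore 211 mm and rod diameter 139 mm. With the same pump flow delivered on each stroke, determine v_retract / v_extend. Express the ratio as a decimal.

Cap-side area A_cap = π/4 × (211 mm)² = 34970 mm^2
Rod-side annular area A_ann = π/4 × (211² − 139²) = 19790 mm^2
For equal Q, v ∝ 1/A, so v_ret/v_ext = A_cap/A_ann.

v_ret/v_ext ≈ 1.77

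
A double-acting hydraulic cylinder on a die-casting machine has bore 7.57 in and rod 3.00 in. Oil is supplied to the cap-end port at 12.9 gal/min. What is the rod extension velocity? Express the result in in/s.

v ≈ 1.10 in/s

Cap-side area A_cap = π/4 × (7.57 in)² = 45.01 in^2
v = Q / A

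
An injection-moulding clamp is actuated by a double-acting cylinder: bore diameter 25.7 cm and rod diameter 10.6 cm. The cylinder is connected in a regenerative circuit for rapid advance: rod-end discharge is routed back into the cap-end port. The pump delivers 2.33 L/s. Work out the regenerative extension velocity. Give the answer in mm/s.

In regeneration the rod-end outflow joins the pump flow into the cap end, so the net volume the pump must supply per unit advance equals the rod cross-section area.
Rod cross-section A_rod = π/4 × (10.6 cm)² = 88.25 cm^2
v = Q_pump / A_rod

v ≈ 264 mm/s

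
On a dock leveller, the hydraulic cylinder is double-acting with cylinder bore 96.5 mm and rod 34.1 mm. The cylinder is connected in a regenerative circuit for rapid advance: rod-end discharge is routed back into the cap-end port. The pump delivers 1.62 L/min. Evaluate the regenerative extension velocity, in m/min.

In regeneration the rod-end outflow joins the pump flow into the cap end, so the net volume the pump must supply per unit advance equals the rod cross-section area.
Rod cross-section A_rod = π/4 × (34.1 mm)² = 913.3 mm^2
v = Q_pump / A_rod

v ≈ 1.77 m/min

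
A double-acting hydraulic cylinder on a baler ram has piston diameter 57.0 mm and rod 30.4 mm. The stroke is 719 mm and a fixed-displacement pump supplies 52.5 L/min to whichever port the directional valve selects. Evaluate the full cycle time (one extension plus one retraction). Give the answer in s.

t ≈ 3.60 s

Cap-side area A_cap = π/4 × (57.0 mm)² = 2552 mm^2
Rod-side annular area A_ann = π/4 × (57.0² − 30.4²) = 1826 mm^2
t_ext = A_cap·L/Q = 2.097 s
t_ret = A_ann·L/Q = 1.500 s
t_cycle = t_ext + t_ret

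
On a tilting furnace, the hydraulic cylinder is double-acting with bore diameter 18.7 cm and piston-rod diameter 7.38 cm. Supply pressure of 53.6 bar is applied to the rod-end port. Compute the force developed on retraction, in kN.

Rod-side annular area A_ann = π/4 × (18.7² − 7.38²) = 231.9 cm^2
On retraction the pressure acts on the annular area (bore minus rod).
F = P × A_ann

F ≈ 124 kN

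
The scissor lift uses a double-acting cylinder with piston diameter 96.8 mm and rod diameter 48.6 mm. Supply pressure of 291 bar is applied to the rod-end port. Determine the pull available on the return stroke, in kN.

F ≈ 160 kN

Rod-side annular area A_ann = π/4 × (96.8² − 48.6²) = 5504 mm^2
On retraction the pressure acts on the annular area (bore minus rod).
F = P × A_ann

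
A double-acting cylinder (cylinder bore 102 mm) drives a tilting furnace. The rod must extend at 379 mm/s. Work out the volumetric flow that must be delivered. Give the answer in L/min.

Q ≈ 186 L/min

Cap-side area A_cap = π/4 × (102 mm)² = 8171 mm^2
Q = A × v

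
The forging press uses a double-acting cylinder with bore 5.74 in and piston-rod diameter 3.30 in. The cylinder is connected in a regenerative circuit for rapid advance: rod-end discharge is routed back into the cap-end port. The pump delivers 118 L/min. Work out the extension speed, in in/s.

In regeneration the rod-end outflow joins the pump flow into the cap end, so the net volume the pump must supply per unit advance equals the rod cross-section area.
Rod cross-section A_rod = π/4 × (3.30 in)² = 8.553 in^2
v = Q_pump / A_rod

v ≈ 14.0 in/s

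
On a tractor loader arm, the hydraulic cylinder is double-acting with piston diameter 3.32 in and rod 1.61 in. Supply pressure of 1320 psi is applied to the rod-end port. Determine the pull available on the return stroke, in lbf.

Rod-side annular area A_ann = π/4 × (3.32² − 1.61²) = 6.621 in^2
On retraction the pressure acts on the annular area (bore minus rod).
F = P × A_ann

F ≈ 8740 lbf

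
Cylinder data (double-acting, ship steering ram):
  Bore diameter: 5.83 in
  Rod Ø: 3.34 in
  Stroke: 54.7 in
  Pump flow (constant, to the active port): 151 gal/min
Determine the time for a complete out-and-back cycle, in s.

t ≈ 4.20 s

Cap-side area A_cap = π/4 × (5.83 in)² = 26.69 in^2
Rod-side annular area A_ann = π/4 × (5.83² − 3.34²) = 17.93 in^2
t_ext = A_cap·L/Q = 2.512 s
t_ret = A_ann·L/Q = 1.687 s
t_cycle = t_ext + t_ret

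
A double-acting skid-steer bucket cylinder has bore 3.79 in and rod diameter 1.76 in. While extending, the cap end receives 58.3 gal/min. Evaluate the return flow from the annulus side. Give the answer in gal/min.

Cap-side area A_cap = π/4 × (3.79 in)² = 11.28 in^2
Rod-side annular area A_ann = π/4 × (3.79² − 1.76²) = 8.849 in^2
Piston speed v = Q_in/A_cap; rod-end outflow Q_out = v × A_ann = Q_in × A_ann/A_cap.

Q_out ≈ 45.7 gal/min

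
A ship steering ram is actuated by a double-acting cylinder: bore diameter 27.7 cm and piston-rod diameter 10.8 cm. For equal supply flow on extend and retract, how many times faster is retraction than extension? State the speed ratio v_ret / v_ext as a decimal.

Cap-side area A_cap = π/4 × (27.7 cm)² = 602.6 cm^2
Rod-side annular area A_ann = π/4 × (27.7² − 10.8²) = 511.0 cm^2
For equal Q, v ∝ 1/A, so v_ret/v_ext = A_cap/A_ann.

v_ret/v_ext ≈ 1.18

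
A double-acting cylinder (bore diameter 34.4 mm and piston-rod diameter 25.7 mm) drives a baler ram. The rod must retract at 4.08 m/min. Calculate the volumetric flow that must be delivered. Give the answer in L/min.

Q ≈ 1.68 L/min

Rod-side annular area A_ann = π/4 × (34.4² − 25.7²) = 410.7 mm^2
Q = A × v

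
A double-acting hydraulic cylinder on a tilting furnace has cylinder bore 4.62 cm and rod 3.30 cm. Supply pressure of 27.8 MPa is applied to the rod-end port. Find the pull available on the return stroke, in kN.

F ≈ 22.8 kN

Rod-side annular area A_ann = π/4 × (4.62² − 3.30²) = 8.211 cm^2
On retraction the pressure acts on the annular area (bore minus rod).
F = P × A_ann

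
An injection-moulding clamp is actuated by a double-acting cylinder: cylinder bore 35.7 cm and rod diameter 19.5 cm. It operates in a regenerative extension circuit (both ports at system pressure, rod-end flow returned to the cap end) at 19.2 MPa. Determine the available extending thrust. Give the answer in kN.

F ≈ 573 kN

With equal pressure on both faces, forces on the annular region cancel; the net push is pressure × rod cross-section.
Rod cross-section A_rod = π/4 × (19.5 cm)² = 298.6 cm^2
F = P × A_rod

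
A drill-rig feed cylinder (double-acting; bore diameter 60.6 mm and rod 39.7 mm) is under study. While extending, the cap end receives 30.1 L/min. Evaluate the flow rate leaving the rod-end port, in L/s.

Cap-side area A_cap = π/4 × (60.6 mm)² = 2884 mm^2
Rod-side annular area A_ann = π/4 × (60.6² − 39.7²) = 1646 mm^2
Piston speed v = Q_in/A_cap; rod-end outflow Q_out = v × A_ann = Q_in × A_ann/A_cap.

Q_out ≈ 0.286 L/s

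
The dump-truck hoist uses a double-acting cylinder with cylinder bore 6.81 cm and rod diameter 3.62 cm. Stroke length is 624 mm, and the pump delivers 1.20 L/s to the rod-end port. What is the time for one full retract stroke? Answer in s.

Rod-side annular area A_ann = π/4 × (6.81² − 3.62²) = 26.13 cm^2
Swept volume V = A × L; t = V / Q = A·L / Q

t ≈ 1.36 s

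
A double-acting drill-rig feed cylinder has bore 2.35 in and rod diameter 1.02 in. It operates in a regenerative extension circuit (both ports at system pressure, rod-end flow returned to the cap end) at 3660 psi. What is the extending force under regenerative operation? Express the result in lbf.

With equal pressure on both faces, forces on the annular region cancel; the net push is pressure × rod cross-section.
Rod cross-section A_rod = π/4 × (1.02 in)² = 0.8171 in^2
F = P × A_rod

F ≈ 2990 lbf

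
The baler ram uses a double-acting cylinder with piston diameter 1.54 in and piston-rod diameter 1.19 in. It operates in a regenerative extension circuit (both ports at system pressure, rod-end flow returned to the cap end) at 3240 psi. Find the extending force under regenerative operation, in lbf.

F ≈ 3600 lbf

With equal pressure on both faces, forces on the annular region cancel; the net push is pressure × rod cross-section.
Rod cross-section A_rod = π/4 × (1.19 in)² = 1.112 in^2
F = P × A_rod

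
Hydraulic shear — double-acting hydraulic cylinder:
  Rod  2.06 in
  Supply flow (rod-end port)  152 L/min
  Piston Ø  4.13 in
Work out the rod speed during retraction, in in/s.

Rod-side annular area A_ann = π/4 × (4.13² − 2.06²) = 10.06 in^2
Flow into the rod-end port fills the annular volume.
v = Q / A

v ≈ 15.4 in/s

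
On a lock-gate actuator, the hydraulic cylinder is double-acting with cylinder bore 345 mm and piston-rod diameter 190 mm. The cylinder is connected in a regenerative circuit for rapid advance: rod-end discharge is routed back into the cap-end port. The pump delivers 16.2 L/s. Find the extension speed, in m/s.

v ≈ 0.571 m/s

In regeneration the rod-end outflow joins the pump flow into the cap end, so the net volume the pump must supply per unit advance equals the rod cross-section area.
Rod cross-section A_rod = π/4 × (190 mm)² = 28350 mm^2
v = Q_pump / A_rod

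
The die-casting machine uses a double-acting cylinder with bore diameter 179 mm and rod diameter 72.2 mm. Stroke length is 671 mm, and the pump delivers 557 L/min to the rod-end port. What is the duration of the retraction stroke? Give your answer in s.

t ≈ 1.52 s

Rod-side annular area A_ann = π/4 × (179² − 72.2²) = 21070 mm^2
Swept volume V = A × L; t = V / Q = A·L / Q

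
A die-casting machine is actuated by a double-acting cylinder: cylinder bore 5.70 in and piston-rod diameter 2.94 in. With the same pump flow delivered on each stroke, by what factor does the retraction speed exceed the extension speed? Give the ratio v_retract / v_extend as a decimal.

v_ret/v_ext ≈ 1.36

Cap-side area A_cap = π/4 × (5.70 in)² = 25.52 in^2
Rod-side annular area A_ann = π/4 × (5.70² − 2.94²) = 18.73 in^2
For equal Q, v ∝ 1/A, so v_ret/v_ext = A_cap/A_ann.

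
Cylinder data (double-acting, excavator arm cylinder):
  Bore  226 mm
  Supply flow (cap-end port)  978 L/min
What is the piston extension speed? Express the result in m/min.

v ≈ 24.4 m/min

Cap-side area A_cap = π/4 × (226 mm)² = 40110 mm^2
v = Q / A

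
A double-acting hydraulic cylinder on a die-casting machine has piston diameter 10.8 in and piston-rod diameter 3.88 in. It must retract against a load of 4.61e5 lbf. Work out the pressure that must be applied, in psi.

P ≈ 5780 psi

Rod-side annular area A_ann = π/4 × (10.8² − 3.88²) = 79.79 in^2
Retraction: pressure acts on the annular area.
P = F / A = 4.61e5 lbf / A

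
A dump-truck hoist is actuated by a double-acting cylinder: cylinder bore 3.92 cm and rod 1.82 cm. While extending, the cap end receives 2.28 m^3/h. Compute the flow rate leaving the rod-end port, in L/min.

Q_out ≈ 29.8 L/min

Cap-side area A_cap = π/4 × (3.92 cm)² = 12.07 cm^2
Rod-side annular area A_ann = π/4 × (3.92² − 1.82²) = 9.467 cm^2
Piston speed v = Q_in/A_cap; rod-end outflow Q_out = v × A_ann = Q_in × A_ann/A_cap.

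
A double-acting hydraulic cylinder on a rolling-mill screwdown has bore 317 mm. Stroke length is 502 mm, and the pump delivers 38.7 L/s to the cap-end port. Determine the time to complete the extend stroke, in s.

Cap-side area A_cap = π/4 × (317 mm)² = 78920 mm^2
Swept volume V = A × L; t = V / Q = A·L / Q

t ≈ 1.02 s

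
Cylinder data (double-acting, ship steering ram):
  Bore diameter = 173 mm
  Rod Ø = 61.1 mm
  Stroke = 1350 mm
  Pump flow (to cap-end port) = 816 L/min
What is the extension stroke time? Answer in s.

t ≈ 2.33 s

Cap-side area A_cap = π/4 × (173 mm)² = 23510 mm^2
Swept volume V = A × L; t = V / Q = A·L / Q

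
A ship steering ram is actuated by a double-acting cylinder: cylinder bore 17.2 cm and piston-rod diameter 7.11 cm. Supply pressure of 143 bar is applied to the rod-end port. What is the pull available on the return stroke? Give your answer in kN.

Rod-side annular area A_ann = π/4 × (17.2² − 7.11²) = 192.6 cm^2
On retraction the pressure acts on the annular area (bore minus rod).
F = P × A_ann

F ≈ 275 kN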